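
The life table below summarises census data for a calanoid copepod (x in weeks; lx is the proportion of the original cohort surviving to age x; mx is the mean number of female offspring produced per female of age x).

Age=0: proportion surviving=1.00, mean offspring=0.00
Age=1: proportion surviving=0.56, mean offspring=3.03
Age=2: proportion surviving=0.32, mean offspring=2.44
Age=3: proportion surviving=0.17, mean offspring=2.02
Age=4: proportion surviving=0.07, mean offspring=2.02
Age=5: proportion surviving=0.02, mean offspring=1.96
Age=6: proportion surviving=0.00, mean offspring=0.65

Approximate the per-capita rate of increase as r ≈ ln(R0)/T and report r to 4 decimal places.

0.6533

R0 = Σ lx·mx = 0 + 1.6968 + 0.7808 + 0.3434 + 0.1414 + 0.0392 + 0 = 3.0016
Σ x·lx·mx = 5.0502; T = 5.0502/3.0016 = 1.6825…
r ≈ ln(R0)/T = ln(3.0016)/1.6825… = 0.65328… → 0.6533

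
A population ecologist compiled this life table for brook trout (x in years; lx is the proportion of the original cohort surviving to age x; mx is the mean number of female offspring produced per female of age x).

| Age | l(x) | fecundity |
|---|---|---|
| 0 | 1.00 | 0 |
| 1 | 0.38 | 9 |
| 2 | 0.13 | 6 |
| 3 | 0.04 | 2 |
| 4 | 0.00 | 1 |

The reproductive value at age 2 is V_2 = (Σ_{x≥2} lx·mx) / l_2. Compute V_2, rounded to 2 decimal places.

6.62

lx·mx for x ≥ 2: 0.78, 0.08, 0 → sum = 0.86
V_2 = 0.86 / l_2 = 0.86 / 0.13 = 6.615385… → 6.62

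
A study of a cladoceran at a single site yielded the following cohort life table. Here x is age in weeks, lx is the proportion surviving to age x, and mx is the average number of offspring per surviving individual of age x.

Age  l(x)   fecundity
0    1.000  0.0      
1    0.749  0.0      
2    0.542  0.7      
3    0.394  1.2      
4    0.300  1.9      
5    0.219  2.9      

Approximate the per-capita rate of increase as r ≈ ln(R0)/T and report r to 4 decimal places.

0.1944

R0 = Σ lx·mx = 0 + 0 + 0.3794 + 0.4728 + 0.57 + 0.6351 = 2.0573
Σ x·lx·mx = 7.6327; T = 7.6327/2.0573 = 3.71006…
r ≈ ln(R0)/T = ln(2.0573)/3.71006… = 0.194443… → 0.1944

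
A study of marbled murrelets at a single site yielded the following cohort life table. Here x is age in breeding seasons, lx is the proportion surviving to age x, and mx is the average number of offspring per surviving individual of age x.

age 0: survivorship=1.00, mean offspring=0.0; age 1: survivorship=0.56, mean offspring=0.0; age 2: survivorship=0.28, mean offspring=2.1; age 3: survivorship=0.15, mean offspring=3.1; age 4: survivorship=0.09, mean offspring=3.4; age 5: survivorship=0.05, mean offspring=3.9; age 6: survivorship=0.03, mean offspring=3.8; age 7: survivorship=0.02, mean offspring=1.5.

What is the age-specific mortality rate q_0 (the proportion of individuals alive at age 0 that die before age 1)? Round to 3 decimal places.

q_0 = (l_0 − l_1) / l_0 = (1 − 0.56) / 1
     = 0.44 / 1 = 0.44 → 0.440

0.440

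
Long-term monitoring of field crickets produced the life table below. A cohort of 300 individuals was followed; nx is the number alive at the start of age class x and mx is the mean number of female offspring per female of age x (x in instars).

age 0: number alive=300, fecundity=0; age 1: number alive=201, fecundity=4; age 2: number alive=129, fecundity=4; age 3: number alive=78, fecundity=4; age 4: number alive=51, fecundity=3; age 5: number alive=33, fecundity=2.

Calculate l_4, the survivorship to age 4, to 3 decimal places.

l_4 = n_4/n_0 = 51/300 = 0.17 → 0.170

0.170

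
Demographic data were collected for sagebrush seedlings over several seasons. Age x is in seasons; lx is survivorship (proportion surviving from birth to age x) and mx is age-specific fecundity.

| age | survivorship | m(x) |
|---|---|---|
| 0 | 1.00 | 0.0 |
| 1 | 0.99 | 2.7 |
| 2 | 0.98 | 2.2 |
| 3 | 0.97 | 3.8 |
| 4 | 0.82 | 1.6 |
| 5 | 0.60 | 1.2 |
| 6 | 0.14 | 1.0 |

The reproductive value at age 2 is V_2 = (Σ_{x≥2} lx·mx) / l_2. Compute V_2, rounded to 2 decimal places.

lx·mx for x ≥ 2: 2.156, 3.686, 1.312, 0.72, 0.14 → sum = 8.014
V_2 = 8.014 / l_2 = 8.014 / 0.98 = 8.177551… → 8.18

8.18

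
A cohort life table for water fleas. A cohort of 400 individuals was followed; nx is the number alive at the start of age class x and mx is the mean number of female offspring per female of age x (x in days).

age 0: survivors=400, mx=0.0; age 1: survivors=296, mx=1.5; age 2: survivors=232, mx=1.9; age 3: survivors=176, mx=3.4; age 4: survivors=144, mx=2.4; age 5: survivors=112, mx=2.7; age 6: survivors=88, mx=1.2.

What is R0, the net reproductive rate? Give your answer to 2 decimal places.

5.59

lx = nx/n0 = nx/400: 1, 0.74, 0.58, 0.44, 0.36, 0.28, 0.22
lx·mx by age: 0, 1.11, 1.102, 1.496, 0.864, 0.756, 0.264
R0 = Σ lx·mx = 5.592 → 5.59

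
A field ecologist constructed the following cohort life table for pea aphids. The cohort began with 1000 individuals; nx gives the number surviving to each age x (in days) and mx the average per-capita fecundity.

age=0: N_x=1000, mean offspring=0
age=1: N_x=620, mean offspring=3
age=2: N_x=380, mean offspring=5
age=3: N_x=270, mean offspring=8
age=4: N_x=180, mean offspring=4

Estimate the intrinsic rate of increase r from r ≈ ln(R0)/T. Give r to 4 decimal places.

0.8369

lx = nx/n0 = nx/1000: 1, 0.62, 0.38, 0.27, 0.18
R0 = Σ lx·mx = 0 + 1.86 + 1.9 + 2.16 + 0.72 = 6.64
Σ x·lx·mx = 15.02; T = 15.02/6.64 = 2.26205…
r ≈ ln(R0)/T = ln(6.64)/2.26205… = 0.836902… → 0.8369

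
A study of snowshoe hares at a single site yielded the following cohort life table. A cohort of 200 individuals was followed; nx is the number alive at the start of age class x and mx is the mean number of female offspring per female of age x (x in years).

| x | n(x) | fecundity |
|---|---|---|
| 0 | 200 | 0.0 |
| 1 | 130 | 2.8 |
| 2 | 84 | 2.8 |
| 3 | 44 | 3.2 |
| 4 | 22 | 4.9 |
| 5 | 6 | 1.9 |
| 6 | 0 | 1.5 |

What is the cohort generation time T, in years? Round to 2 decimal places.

lx = nx/n0 = nx/200: 1, 0.65, 0.42, 0.22, 0.11, 0.03, 0
lx·mx: 0, 1.82, 1.176, 0.704, 0.539, 0.057, 0 → R0 = 4.296
x·lx·mx: 0, 1.82, 2.352, 2.112, 2.156, 0.285, 0 → Σ = 8.725
T = 8.725 / 4.296 = 2.030959… → 2.03

2.03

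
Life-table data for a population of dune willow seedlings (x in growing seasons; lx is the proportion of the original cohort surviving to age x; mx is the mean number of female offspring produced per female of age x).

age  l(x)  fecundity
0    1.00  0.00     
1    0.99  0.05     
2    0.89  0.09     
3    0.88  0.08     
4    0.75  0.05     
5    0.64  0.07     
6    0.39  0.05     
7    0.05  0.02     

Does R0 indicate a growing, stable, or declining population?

R0 = Σ lx·mx = 0 + 0.0495 + 0.0801 + 0.0704 + 0.0375 + 0.0448 + 0.0195 + 0.001 = 0.3028
R0 < 1, so the population is declining.

declining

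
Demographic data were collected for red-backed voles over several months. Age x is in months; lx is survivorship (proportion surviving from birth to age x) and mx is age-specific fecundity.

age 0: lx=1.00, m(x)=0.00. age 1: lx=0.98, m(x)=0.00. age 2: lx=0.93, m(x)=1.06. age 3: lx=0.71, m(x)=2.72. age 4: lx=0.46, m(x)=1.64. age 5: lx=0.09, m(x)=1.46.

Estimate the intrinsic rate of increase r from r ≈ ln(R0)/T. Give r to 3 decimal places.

0.444

R0 = Σ lx·mx = 0 + 0 + 0.9858 + 1.9312 + 0.7544 + 0.1314 = 3.8028
Σ x·lx·mx = 11.4398; T = 11.4398/3.8028 = 3.00826…
r ≈ ln(R0)/T = ln(3.8028)/3.00826… = 0.44402… → 0.444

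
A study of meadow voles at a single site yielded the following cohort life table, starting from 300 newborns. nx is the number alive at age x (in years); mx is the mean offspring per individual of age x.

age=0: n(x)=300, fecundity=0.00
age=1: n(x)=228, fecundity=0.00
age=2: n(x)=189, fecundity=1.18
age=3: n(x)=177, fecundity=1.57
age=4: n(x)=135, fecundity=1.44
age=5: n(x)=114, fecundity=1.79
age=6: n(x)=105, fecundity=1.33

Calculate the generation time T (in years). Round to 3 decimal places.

3.768

lx = nx/n0 = nx/300: 1, 0.76, 0.63, 0.59, 0.45, 0.38, 0.35
lx·mx: 0, 0, 0.7434, 0.9263, 0.648, 0.6802, 0.4655 → R0 = 3.4634
x·lx·mx: 0, 0, 1.4868, 2.7789, 2.592, 3.401, 2.793 → Σ = 13.0517
T = 13.0517 / 3.4634 = 3.768465… → 3.768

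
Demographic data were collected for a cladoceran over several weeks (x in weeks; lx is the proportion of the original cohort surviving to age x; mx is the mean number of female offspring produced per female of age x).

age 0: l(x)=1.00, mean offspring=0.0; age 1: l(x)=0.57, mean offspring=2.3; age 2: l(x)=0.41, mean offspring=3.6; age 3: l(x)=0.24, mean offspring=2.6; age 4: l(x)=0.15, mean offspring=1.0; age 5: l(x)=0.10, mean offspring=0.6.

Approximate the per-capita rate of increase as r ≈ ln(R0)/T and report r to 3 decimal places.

R0 = Σ lx·mx = 0 + 1.311 + 1.476 + 0.624 + 0.15 + 0.06 = 3.621
Σ x·lx·mx = 7.035; T = 7.035/3.621 = 1.94283…
r ≈ ln(R0)/T = ln(3.621)/1.94283… = 0.66231… → 0.662

0.662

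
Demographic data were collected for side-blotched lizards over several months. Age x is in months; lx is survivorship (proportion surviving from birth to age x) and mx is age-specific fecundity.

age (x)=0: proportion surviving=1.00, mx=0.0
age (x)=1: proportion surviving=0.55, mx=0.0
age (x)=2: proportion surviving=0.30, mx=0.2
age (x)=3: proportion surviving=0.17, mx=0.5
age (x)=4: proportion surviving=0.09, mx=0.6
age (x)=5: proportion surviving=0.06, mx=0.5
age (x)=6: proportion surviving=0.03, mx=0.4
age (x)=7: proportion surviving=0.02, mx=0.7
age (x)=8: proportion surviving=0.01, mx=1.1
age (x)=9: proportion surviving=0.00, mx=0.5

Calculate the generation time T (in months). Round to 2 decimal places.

3.76

lx·mx: 0, 0, 0.06, 0.085, 0.054, 0.03, 0.012, 0.014, 0.011, 0 → R0 = 0.266
x·lx·mx: 0, 0, 0.12, 0.255, 0.216, 0.15, 0.072, 0.098, 0.088, 0 → Σ = 0.999
T = 0.999 / 0.266 = 3.755639… → 3.76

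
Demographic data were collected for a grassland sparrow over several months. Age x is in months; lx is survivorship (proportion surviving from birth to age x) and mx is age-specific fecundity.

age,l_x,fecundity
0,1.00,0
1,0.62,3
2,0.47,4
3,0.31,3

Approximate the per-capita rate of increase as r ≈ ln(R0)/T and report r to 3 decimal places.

0.856

R0 = Σ lx·mx = 0 + 1.86 + 1.88 + 0.93 = 4.67
Σ x·lx·mx = 8.41; T = 8.41/4.67 = 1.80086…
r ≈ ln(R0)/T = ln(4.67)/1.80086… = 0.85579… → 0.856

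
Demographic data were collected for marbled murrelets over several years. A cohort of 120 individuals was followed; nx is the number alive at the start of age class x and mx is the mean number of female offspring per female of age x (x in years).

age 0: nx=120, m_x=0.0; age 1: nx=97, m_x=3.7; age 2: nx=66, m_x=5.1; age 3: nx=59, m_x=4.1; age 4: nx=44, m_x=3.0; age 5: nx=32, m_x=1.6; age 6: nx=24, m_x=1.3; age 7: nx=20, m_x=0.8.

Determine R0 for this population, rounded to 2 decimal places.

9.73

lx = nx/n0 = nx/120: 1, 0.80833…, 0.55, 0.49167…, 0.36667…, 0.26667…, 0.2, 0.16667…
lx·mx by age: 0, 2.990833…, 2.805, 2.015833…, 1.1…, 0.426667…, 0.26, 0.133333…
R0 = Σ lx·mx = 9.731667… → 9.73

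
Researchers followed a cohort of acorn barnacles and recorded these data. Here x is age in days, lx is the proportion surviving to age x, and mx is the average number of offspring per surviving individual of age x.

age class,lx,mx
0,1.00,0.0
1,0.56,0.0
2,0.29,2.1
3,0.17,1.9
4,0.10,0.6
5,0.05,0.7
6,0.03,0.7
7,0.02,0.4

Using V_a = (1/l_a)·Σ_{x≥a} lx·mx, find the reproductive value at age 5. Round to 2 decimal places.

lx·mx for x ≥ 5: 0.035, 0.021, 0.008 → sum = 0.064
V_5 = 0.064 / l_5 = 0.064 / 0.05 = 1.28 → 1.28

1.28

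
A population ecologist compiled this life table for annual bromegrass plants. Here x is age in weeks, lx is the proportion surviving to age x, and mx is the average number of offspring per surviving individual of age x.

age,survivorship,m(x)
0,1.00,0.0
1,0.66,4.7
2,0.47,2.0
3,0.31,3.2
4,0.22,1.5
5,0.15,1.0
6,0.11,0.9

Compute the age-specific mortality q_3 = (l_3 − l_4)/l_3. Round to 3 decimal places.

0.290

q_3 = (l_3 − l_4) / l_3 = (0.31 − 0.22) / 0.31
     = 0.09 / 0.31 = 0.290323… → 0.290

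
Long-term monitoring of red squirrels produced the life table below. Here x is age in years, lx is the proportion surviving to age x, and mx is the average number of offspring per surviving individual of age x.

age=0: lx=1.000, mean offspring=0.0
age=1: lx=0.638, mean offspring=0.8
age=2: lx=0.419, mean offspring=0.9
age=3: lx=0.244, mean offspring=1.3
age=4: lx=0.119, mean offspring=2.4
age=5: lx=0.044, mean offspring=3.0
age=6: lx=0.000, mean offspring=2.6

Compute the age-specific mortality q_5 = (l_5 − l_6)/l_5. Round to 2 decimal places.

1.00

q_5 = (l_5 − l_6) / l_5 = (0.044 − 0) / 0.044
     = 0.044 / 0.044 = 1 → 1.00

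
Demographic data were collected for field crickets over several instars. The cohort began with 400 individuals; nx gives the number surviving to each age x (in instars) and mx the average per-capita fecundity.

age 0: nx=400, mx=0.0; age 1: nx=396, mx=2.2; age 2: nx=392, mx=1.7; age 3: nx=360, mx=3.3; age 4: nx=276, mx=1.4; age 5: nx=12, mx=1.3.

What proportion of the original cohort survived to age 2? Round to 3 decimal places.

l_2 = n_2/n_0 = 392/400 = 0.98 → 0.980

0.980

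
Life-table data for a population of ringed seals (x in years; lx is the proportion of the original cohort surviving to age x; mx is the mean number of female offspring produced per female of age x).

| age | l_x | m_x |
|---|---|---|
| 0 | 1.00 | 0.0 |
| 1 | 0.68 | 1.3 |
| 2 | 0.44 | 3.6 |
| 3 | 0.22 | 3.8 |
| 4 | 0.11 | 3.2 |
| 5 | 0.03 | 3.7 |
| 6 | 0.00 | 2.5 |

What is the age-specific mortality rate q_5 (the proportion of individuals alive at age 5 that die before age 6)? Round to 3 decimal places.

1.000

q_5 = (l_5 − l_6) / l_5 = (0.03 − 0) / 0.03
     = 0.03 / 0.03 = 1 → 1.000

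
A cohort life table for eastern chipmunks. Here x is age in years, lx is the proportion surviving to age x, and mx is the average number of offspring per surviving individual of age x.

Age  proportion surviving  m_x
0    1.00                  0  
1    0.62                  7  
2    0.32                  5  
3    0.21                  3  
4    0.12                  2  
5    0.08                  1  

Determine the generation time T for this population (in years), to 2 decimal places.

1.57

lx·mx: 0, 4.34, 1.6, 0.63, 0.24, 0.08 → R0 = 6.89
x·lx·mx: 0, 4.34, 3.2, 1.89, 0.96, 0.4 → Σ = 10.79
T = 10.79 / 6.89 = 1.566038… → 1.57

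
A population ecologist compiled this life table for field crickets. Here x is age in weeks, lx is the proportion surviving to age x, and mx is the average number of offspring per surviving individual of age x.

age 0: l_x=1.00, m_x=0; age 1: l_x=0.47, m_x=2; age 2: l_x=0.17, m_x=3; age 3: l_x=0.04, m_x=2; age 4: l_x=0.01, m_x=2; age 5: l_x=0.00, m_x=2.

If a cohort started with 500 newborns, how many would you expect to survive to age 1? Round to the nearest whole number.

Expected survivors = N0 · l_1 = 500 × 0.47 = 235 → 235

235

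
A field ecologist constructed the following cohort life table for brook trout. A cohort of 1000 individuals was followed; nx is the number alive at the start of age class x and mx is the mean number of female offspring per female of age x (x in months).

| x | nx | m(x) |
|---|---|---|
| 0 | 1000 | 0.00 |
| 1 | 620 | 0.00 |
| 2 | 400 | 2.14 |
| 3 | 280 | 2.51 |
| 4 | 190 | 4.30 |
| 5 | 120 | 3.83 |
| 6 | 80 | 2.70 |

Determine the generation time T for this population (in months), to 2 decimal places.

3.50

lx = nx/n0 = nx/1000: 1, 0.62, 0.4, 0.28, 0.19, 0.12, 0.08
lx·mx: 0, 0, 0.856, 0.7028, 0.817, 0.4596, 0.216 → R0 = 3.0514
x·lx·mx: 0, 0, 1.712, 2.1084, 3.268, 2.298, 1.296 → Σ = 10.6824
T = 10.6824 / 3.0514 = 3.500819… → 3.50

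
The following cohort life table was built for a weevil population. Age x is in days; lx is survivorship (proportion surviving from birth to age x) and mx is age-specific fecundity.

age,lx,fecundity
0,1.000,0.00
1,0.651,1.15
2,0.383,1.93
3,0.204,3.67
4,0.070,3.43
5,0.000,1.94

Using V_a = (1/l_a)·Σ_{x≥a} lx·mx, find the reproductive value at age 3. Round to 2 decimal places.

lx·mx for x ≥ 3: 0.74868, 0.2401, 0 → sum = 0.98878
V_3 = 0.98878 / l_3 = 0.98878 / 0.204 = 4.846961… → 4.85

4.85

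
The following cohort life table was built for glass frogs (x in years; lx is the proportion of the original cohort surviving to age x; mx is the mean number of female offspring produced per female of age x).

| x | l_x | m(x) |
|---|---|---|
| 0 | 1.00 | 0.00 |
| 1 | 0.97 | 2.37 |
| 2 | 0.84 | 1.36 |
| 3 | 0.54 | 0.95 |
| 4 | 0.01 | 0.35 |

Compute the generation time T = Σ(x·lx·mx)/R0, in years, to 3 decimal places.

1.551

lx·mx: 0, 2.2989, 1.1424, 0.513, 0.0035 → R0 = 3.9578
x·lx·mx: 0, 2.2989, 2.2848, 1.539, 0.014 → Σ = 6.1367
T = 6.1367 / 3.9578 = 1.550533… → 1.551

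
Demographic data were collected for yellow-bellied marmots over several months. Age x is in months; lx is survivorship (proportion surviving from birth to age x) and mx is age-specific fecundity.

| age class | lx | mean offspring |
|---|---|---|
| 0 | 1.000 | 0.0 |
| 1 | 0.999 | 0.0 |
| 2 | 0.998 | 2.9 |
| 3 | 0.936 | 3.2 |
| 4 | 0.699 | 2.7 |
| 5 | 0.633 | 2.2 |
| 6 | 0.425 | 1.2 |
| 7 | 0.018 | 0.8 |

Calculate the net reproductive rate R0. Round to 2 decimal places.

9.69

lx·mx by age: 0, 0, 2.8942, 2.9952, 1.8873, 1.3926, 0.51, 0.0144
R0 = Σ lx·mx = 9.6937 → 9.69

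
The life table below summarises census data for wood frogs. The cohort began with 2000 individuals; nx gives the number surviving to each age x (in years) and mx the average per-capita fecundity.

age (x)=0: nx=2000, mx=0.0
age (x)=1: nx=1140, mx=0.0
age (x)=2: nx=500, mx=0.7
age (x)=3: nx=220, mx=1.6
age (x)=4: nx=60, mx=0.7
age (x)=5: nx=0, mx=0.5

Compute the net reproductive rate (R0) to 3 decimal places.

lx = nx/n0 = nx/2000: 1, 0.57, 0.25, 0.11, 0.03, 0
lx·mx by age: 0, 0, 0.175, 0.176, 0.021, 0
R0 = Σ lx·mx = 0.372 → 0.372

0.372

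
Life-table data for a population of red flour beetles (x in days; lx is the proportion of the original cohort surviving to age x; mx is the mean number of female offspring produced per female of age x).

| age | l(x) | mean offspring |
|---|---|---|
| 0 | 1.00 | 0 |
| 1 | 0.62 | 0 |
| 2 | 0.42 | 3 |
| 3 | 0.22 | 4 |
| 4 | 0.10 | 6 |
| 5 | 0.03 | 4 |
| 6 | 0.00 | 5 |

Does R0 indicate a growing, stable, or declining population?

R0 = Σ lx·mx = 0 + 0 + 1.26 + 0.88 + 0.6 + 0.12 + 0 = 2.86
R0 > 1, so the population is growing.

growing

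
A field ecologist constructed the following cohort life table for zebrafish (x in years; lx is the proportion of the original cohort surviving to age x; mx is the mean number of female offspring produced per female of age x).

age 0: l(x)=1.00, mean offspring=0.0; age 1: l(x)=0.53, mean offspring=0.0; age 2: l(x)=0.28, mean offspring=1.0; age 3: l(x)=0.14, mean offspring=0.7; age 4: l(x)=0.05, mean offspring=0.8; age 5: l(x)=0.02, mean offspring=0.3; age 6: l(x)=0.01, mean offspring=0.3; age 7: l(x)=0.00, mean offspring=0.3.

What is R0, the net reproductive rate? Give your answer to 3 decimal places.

0.427

lx·mx by age: 0, 0, 0.28, 0.098, 0.04, 0.006, 0.003, 0
R0 = Σ lx·mx = 0.427 → 0.427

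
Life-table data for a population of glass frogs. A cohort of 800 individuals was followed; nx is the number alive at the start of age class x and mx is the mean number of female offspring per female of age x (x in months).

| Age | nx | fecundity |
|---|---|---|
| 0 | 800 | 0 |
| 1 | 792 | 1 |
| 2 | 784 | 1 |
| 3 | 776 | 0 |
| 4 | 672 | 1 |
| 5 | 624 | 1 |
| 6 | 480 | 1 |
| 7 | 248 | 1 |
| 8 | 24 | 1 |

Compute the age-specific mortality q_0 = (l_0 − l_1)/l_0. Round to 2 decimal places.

0.01

lx = nx/n0 = nx/800: 1, 0.99, 0.98, 0.97, 0.84, 0.78, 0.6, 0.31, 0.03
q_0 = (l_0 − l_1) / l_0 = (1 − 0.99) / 1
     = 0.01 / 1 = 0.01 → 0.01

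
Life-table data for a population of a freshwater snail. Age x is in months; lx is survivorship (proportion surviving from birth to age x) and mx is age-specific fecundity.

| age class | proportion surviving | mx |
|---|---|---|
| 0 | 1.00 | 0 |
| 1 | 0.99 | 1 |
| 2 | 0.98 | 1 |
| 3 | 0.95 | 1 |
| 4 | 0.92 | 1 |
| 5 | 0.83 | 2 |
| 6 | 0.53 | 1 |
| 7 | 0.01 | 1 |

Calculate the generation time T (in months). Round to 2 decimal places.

3.48

lx·mx: 0, 0.99, 0.98, 0.95, 0.92, 1.66, 0.53, 0.01 → R0 = 6.04
x·lx·mx: 0, 0.99, 1.96, 2.85, 3.68, 8.3, 3.18, 0.07 → Σ = 21.03
T = 21.03 / 6.04 = 3.481788… → 3.48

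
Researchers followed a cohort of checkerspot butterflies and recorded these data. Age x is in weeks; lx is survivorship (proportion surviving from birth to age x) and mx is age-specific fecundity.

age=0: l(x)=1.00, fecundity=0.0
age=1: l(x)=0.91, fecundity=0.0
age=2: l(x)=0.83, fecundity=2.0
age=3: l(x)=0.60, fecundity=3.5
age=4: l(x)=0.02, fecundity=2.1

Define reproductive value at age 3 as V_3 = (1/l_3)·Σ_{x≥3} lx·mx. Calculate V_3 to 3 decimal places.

3.570

lx·mx for x ≥ 3: 2.1, 0.042 → sum = 2.142
V_3 = 2.142 / l_3 = 2.142 / 0.6 = 3.57 → 3.570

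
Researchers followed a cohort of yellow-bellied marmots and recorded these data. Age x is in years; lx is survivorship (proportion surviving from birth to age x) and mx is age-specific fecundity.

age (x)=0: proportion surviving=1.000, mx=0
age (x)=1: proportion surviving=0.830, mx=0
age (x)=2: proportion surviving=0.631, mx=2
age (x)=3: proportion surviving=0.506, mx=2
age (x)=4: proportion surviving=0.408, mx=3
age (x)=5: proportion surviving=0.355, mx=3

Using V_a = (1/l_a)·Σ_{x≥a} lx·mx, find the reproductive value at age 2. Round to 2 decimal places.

lx·mx for x ≥ 2: 1.262, 1.012, 1.224, 1.065 → sum = 4.563
V_2 = 4.563 / l_2 = 4.563 / 0.631 = 7.231379… → 7.23

7.23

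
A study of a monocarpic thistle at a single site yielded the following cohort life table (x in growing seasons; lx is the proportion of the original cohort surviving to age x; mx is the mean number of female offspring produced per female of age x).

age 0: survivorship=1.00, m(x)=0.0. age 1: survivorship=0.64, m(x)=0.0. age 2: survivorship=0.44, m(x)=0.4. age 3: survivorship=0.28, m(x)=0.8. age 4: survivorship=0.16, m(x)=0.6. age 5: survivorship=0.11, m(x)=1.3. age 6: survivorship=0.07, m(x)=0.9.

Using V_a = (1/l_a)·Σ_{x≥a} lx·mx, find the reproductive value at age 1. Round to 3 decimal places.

lx·mx for x ≥ 1: 0, 0.176, 0.224, 0.096, 0.143, 0.063 → sum = 0.702
V_1 = 0.702 / l_1 = 0.702 / 0.64 = 1.096875 → 1.097

1.097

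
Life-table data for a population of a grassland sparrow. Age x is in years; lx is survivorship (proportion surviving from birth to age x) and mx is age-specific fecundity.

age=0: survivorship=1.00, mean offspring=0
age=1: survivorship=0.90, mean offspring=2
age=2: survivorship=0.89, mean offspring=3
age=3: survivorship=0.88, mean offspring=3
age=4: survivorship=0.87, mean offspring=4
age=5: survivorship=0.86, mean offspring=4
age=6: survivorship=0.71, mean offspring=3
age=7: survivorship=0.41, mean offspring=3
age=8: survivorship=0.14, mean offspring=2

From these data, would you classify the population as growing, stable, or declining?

R0 = Σ lx·mx = 0 + 1.8 + 2.67 + 2.64 + 3.48 + 3.44 + 2.13 + 1.23 + 0.28 = 17.67
R0 > 1, so the population is growing.

growing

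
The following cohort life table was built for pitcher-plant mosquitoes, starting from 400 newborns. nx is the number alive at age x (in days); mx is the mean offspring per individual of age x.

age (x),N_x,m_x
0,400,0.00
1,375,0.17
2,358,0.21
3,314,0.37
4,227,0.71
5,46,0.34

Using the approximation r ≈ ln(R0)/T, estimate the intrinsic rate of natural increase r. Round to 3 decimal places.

0.026

lx = nx/n0 = nx/400: 1, 0.9375, 0.895, 0.785, 0.5675, 0.115
R0 = Σ lx·mx = 0 + 0.15938… + 0.18795 + 0.29045 + 0.40293… + 0.0391 = 1.0798
Σ x·lx·mx = 3.213825; T = 3.213825/1.0798 = 2.97632…
r ≈ ln(R0)/T = ln(1.0798)/2.97632… = 0.0258… → 0.026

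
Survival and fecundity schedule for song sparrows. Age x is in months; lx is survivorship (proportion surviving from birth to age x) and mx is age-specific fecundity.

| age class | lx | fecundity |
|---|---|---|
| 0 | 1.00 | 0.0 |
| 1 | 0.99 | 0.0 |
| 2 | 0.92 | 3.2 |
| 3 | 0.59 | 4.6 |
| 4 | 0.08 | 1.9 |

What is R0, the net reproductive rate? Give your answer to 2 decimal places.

5.81

lx·mx by age: 0, 0, 2.944, 2.714, 0.152
R0 = Σ lx·mx = 5.81 → 5.81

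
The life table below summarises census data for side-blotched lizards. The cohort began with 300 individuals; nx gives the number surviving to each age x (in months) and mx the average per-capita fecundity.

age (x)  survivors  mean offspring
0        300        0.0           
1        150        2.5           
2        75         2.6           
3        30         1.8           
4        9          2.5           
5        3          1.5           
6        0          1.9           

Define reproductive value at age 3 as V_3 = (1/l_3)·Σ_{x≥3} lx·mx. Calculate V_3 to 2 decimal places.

lx = nx/n0 = nx/300: 1, 0.5, 0.25, 0.1, 0.03, 0.01, 0
lx·mx for x ≥ 3: 0.18, 0.075, 0.015, 0 → sum = 0.27
V_3 = 0.27 / l_3 = 0.27 / 0.1 = 2.7 → 2.70

2.70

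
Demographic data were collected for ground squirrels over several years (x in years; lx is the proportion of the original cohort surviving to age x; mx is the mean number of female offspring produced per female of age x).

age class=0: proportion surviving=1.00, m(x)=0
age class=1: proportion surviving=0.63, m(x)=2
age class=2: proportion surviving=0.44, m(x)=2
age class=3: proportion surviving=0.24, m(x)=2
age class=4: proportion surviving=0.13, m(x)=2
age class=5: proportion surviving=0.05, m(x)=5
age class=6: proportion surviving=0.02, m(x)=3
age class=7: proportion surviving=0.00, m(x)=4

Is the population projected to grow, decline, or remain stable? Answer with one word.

R0 = Σ lx·mx = 0 + 1.26 + 0.88 + 0.48 + 0.26 + 0.25 + 0.06 + 0 = 3.19
R0 > 1, so the population is growing.

growing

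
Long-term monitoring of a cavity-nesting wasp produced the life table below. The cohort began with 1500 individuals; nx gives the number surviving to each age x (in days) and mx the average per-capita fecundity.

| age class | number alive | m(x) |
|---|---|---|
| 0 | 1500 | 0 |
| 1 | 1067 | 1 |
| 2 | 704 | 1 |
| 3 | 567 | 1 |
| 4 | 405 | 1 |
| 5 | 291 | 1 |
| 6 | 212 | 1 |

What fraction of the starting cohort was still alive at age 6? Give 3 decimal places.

l_6 = n_6/n_0 = 212/1500 = 0.141333… → 0.141

0.141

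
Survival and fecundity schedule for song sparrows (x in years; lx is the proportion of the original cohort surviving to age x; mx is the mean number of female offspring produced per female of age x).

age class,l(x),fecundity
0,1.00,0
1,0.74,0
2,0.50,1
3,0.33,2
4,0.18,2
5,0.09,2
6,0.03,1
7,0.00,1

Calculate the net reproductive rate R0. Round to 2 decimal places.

1.73

lx·mx by age: 0, 0, 0.5, 0.66, 0.36, 0.18, 0.03, 0
R0 = Σ lx·mx = 1.73 → 1.73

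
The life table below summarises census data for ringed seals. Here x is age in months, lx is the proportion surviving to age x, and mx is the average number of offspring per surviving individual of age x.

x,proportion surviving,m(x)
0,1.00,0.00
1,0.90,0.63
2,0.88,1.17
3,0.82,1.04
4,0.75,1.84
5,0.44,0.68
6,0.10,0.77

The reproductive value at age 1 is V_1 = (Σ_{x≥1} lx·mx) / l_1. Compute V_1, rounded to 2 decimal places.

4.67

lx·mx for x ≥ 1: 0.567, 1.0296, 0.8528, 1.38, 0.2992, 0.077 → sum = 4.2056
V_1 = 4.2056 / l_1 = 4.2056 / 0.9 = 4.672889… → 4.67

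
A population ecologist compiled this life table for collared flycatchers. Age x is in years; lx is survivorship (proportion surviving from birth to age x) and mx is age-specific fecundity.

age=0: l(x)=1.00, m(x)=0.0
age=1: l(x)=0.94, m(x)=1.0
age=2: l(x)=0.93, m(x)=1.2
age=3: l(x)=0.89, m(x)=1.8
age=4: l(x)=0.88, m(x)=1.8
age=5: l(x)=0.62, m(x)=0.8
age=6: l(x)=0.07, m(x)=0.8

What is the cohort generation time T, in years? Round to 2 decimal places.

lx·mx: 0, 0.94, 1.116, 1.602, 1.584, 0.496, 0.056 → R0 = 5.794
x·lx·mx: 0, 0.94, 2.232, 4.806, 6.336, 2.48, 0.336 → Σ = 17.13
T = 17.13 / 5.794 = 2.956507… → 2.96

2.96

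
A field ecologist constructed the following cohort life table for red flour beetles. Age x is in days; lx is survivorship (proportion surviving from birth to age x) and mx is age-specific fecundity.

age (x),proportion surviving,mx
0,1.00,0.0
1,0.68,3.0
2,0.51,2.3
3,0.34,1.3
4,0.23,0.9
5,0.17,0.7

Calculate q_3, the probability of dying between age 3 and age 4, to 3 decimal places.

q_3 = (l_3 − l_4) / l_3 = (0.34 − 0.23) / 0.34
     = 0.11 / 0.34 = 0.323529… → 0.324

0.324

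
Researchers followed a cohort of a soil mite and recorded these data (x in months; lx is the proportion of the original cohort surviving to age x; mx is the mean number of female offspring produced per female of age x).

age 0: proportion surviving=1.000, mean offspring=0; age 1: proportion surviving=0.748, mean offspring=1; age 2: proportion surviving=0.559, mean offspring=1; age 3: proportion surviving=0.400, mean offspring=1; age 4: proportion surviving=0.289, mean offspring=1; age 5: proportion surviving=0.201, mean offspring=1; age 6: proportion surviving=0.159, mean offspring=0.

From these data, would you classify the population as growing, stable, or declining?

R0 = Σ lx·mx = 0 + 0.748 + 0.559 + 0.4 + 0.289 + 0.201 + 0 = 2.197
R0 > 1, so the population is growing.

growing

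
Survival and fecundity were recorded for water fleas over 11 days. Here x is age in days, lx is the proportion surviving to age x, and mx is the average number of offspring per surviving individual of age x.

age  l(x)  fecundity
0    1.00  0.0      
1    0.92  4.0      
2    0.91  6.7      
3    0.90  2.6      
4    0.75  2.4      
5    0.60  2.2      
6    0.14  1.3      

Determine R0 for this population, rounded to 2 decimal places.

15.42

lx·mx by age: 0, 3.68, 6.097, 2.34, 1.8, 1.32, 0.182
R0 = Σ lx·mx = 15.419 → 15.42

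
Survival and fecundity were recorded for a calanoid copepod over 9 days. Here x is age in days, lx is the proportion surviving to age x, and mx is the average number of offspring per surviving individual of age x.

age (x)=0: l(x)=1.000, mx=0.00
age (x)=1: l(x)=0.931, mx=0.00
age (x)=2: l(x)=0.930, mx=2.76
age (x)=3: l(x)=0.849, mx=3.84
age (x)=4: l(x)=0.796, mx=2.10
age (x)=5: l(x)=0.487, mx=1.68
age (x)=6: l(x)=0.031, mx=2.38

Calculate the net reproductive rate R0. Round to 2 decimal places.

8.39

lx·mx by age: 0, 0, 2.5668, 3.26016, 1.6716, 0.81816, 0.07378
R0 = Σ lx·mx = 8.3905 → 8.39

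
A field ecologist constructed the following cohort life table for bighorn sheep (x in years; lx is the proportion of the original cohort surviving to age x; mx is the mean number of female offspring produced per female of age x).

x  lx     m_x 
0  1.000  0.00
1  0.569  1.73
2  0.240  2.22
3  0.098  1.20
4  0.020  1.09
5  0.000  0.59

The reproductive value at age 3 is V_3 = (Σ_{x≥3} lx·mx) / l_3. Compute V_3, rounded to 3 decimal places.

lx·mx for x ≥ 3: 0.1176, 0.0218, 0 → sum = 0.1394
V_3 = 0.1394 / l_3 = 0.1394 / 0.098 = 1.422449… → 1.422

1.422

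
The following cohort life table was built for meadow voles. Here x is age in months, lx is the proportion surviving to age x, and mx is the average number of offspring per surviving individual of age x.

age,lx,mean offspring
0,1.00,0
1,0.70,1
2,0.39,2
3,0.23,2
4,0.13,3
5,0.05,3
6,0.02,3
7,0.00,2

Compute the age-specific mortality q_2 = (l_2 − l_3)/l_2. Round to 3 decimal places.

q_2 = (l_2 − l_3) / l_2 = (0.39 − 0.23) / 0.39
     = 0.16 / 0.39 = 0.410256… → 0.410

0.410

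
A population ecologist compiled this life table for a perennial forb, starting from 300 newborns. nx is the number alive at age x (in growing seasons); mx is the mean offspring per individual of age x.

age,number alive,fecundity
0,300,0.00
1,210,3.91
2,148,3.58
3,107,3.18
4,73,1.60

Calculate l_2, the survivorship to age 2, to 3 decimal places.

0.493

l_2 = n_2/n_0 = 148/300 = 0.493333… → 0.493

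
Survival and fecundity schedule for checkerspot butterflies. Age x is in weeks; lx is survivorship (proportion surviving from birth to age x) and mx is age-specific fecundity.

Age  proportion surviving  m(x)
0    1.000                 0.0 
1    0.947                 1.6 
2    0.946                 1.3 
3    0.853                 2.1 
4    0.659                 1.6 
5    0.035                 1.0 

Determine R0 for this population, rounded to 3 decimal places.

lx·mx by age: 0, 1.5152, 1.2298, 1.7913, 1.0544, 0.035
R0 = Σ lx·mx = 5.6257 → 5.626

5.626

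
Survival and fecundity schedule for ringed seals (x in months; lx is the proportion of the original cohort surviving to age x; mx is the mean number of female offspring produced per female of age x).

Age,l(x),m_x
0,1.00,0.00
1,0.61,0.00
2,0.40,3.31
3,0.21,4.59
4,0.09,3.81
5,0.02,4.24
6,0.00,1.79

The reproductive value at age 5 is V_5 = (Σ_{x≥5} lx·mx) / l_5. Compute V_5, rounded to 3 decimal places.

4.240

lx·mx for x ≥ 5: 0.0848, 0 → sum = 0.0848
V_5 = 0.0848 / l_5 = 0.0848 / 0.02 = 4.24 → 4.240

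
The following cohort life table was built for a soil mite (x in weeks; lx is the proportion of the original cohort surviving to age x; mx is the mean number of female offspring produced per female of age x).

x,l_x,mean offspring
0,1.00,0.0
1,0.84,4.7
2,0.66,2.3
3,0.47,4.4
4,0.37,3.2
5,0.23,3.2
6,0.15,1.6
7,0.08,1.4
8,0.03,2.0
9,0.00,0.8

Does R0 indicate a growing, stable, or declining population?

growing

R0 = Σ lx·mx = 0 + 3.948 + 1.518 + 2.068 + 1.184 + 0.736 + 0.24 + 0.112 + 0.06 + 0 = 9.866
R0 > 1, so the population is growing.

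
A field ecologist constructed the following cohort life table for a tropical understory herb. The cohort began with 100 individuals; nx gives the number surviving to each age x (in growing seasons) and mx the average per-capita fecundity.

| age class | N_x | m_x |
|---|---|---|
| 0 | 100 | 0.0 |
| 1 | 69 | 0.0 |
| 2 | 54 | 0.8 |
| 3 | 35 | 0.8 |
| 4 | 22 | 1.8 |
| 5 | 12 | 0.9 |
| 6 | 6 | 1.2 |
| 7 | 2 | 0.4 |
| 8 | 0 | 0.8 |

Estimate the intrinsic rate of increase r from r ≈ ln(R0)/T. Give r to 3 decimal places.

lx = nx/n0 = nx/100: 1, 0.69, 0.54, 0.35, 0.22, 0.12, 0.06, 0.02, 0
R0 = Σ lx·mx = 0 + 0 + 0.432 + 0.28 + 0.396 + 0.108 + 0.072 + 0.008 + 0 = 1.296
Σ x·lx·mx = 4.316; T = 4.316/1.296 = 3.33025…
r ≈ ln(R0)/T = ln(1.296)/3.33025… = 0.07786… → 0.078

0.078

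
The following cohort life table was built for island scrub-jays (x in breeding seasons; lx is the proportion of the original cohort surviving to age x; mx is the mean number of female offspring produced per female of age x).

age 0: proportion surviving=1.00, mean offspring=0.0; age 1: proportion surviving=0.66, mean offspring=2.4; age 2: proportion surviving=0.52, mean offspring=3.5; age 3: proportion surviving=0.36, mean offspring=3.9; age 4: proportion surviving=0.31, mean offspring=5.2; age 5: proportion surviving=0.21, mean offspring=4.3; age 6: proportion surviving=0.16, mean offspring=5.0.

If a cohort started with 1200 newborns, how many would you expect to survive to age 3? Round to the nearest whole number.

Expected survivors = N0 · l_3 = 1200 × 0.36 = 432 → 432

432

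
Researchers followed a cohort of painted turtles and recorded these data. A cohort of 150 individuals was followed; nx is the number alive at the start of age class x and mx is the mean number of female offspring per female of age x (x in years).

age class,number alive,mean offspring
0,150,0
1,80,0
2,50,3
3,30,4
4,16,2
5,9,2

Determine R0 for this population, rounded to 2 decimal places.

lx = nx/n0 = nx/150: 1, 0.53333…, 0.33333…, 0.2, 0.10667…, 0.06
lx·mx by age: 0, 0, 1…, 0.8, 0.213333…, 0.12
R0 = Σ lx·mx = 2.133333… → 2.13

2.13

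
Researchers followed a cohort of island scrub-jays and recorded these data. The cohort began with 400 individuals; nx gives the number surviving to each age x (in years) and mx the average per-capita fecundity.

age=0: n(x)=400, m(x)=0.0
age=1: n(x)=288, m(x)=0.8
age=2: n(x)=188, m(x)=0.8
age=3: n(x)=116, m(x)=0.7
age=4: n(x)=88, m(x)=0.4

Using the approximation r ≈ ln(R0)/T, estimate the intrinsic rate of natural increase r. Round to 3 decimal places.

lx = nx/n0 = nx/400: 1, 0.72, 0.47, 0.29, 0.22
R0 = Σ lx·mx = 0 + 0.576 + 0.376 + 0.203 + 0.088 = 1.243
Σ x·lx·mx = 2.289; T = 2.289/1.243 = 1.84151…
r ≈ ln(R0)/T = ln(1.243)/1.84151… = 0.11812… → 0.118

0.118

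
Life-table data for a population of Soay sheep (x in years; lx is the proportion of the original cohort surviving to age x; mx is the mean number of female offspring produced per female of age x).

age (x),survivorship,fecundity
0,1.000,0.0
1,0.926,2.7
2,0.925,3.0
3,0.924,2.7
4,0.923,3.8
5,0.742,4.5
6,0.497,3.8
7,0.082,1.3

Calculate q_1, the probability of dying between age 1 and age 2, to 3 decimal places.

q_1 = (l_1 − l_2) / l_1 = (0.926 − 0.925) / 0.926
     = 0.001 / 0.926 = 0.00108… → 0.001

0.001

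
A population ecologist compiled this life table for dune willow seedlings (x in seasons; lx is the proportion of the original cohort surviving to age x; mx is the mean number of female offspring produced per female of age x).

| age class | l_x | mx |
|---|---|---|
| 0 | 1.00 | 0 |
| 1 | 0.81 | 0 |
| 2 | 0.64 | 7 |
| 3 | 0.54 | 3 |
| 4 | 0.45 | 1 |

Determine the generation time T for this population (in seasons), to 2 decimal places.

lx·mx: 0, 0, 4.48, 1.62, 0.45 → R0 = 6.55
x·lx·mx: 0, 0, 8.96, 4.86, 1.8 → Σ = 15.62
T = 15.62 / 6.55 = 2.384733… → 2.38

2.38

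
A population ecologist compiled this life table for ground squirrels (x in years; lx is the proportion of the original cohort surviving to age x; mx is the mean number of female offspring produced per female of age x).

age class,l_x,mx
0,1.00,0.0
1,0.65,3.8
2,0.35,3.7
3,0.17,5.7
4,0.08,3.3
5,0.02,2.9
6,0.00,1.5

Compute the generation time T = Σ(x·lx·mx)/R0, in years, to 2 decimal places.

lx·mx: 0, 2.47, 1.295, 0.969, 0.264, 0.058, 0 → R0 = 5.056
x·lx·mx: 0, 2.47, 2.59, 2.907, 1.056, 0.29, 0 → Σ = 9.313
T = 9.313 / 5.056 = 1.84197… → 1.84

1.84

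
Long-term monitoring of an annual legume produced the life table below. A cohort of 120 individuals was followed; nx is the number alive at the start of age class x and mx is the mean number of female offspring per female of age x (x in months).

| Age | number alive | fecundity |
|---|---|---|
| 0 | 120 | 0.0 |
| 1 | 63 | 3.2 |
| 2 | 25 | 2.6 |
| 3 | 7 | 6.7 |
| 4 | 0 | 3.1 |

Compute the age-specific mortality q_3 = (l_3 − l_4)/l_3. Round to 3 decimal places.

1.000

lx = nx/n0 = nx/120: 1, 0.525, 0.20833…, 0.05833…, 0
q_3 = (l_3 − l_4) / l_3 = (0.058333… − 0) / 0.058333…
     = 0.058333… / 0.058333… = 1 → 1.000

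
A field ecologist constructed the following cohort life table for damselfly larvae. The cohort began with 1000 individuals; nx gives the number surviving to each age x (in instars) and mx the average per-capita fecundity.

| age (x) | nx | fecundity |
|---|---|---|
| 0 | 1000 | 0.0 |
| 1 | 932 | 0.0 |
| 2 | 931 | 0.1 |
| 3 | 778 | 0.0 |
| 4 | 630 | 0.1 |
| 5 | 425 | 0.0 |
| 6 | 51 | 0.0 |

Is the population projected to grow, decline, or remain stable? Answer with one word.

lx = nx/n0 = nx/1000: 1, 0.932, 0.931, 0.778, 0.63, 0.425, 0.051
R0 = Σ lx·mx = 0 + 0 + 0.0931 + 0 + 0.063 + 0 + 0 = 0.1561
R0 < 1, so the population is declining.

declining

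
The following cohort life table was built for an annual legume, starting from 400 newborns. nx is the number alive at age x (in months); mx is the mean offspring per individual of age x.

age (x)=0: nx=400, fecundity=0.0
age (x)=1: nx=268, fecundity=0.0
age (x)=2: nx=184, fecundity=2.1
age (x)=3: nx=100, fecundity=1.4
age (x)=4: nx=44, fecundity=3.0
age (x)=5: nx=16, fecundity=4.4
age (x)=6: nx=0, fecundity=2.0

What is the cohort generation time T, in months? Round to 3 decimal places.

lx = nx/n0 = nx/400: 1, 0.67, 0.46, 0.25, 0.11, 0.04, 0
lx·mx: 0, 0, 0.966, 0.35, 0.33, 0.176, 0 → R0 = 1.822
x·lx·mx: 0, 0, 1.932, 1.05, 1.32, 0.88, 0 → Σ = 5.182
T = 5.182 / 1.822 = 2.844127… → 2.844

2.844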